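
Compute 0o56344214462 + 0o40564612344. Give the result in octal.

Add column by column in base 8, right to left:
  2+4 = 6
  6+4 = 2 carry 1
  4+3+1 = 0 carry 1
  4+2+1 = 7
  1+1 = 2
  2+6 = 0 carry 1
  4+4+1 = 1 carry 1
  4+6+1 = 3 carry 1
  3+5+1 = 1 carry 1
  6+0+1 = 7
  5+4 = 1 carry 1
  final carry 1

0o117131027026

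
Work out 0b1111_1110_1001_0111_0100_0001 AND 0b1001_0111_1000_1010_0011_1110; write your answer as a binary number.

0b100101101000001000000000

AND bit by bit (1 only where both bits are 1):
  111111101001011101000001
& 100101111000101000111110
= 100101101000001000000000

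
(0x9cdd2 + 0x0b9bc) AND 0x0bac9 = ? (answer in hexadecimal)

0x8288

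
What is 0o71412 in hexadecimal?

Each octal digit is 3 bits: 7=111 1=001 4=100 1=001 2=010.
Group the bits into nibbles: 0111 0011 0000 1010 → 730a.

0x730a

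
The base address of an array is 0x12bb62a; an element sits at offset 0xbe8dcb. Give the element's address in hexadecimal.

0x1ea43f5

Add column by column in base 16, right to left:
  a+b = 5 carry 1
  2+c+1 = f
  6+d = 3 carry 1
  b+8+1 = 4 carry 1
  b+e+1 = a carry 1
  2+b+1 = e
  1+0 = 1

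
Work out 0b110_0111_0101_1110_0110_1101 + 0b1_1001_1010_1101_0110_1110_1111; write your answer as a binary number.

0b10000000100011010101011100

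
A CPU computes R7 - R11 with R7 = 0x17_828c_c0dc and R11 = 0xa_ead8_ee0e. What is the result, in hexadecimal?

0xc97b3d2ce

Subtract column by column in base 16:
  c-e → e (borrow)
  d-0-1 → c
  0-e → 2 (borrow)
  c-e-1 → d (borrow)
  c-8-1 → 3
  8-d → b (borrow)
  2-a-1 → 7 (borrow)
  8-e-1 → 9 (borrow)
  7-a-1 → c (borrow)
  1-0-1 → 0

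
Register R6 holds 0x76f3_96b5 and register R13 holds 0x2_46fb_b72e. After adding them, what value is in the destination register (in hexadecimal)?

0x2bdef4de3

Add column by column in base 16, right to left:
  5+e = 3 carry 1
  b+2+1 = e
  6+7 = d
  9+b = 4 carry 1
  3+b+1 = f
  f+f = e carry 1
  6+6+1 = d
  7+4 = b
  0+2 = 2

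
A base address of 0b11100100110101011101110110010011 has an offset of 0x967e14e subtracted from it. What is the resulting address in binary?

0x967e14e = 0b1001011001111110000101001110 in binary.
Subtract column by column in base 2:
  1-0 → 1
  1-1 → 0
  0-1 → 1 (borrow)
  0-1-1 → 0 (borrow)
  1-0-1 → 0
  0-0 → 0
  0-1 → 1 (borrow)
  1-0-1 → 0
  1-1 → 0
  0-0 → 0
  1-0 → 1
  1-0 → 1
  1-0 → 1
  0-1 → 1 (borrow)
  1-1-1 → 1 (borrow)
  1-1-1 → 1 (borrow)
  1-1-1 → 1 (borrow)
  0-1-1 → 0 (borrow)
  1-1-1 → 1 (borrow)
  0-0-1 → 1 (borrow)
  1-0-1 → 0
  0-1 → 1 (borrow)
  1-1-1 → 1 (borrow)
  1-0-1 → 0
  0-1 → 1 (borrow)
  0-0-1 → 1 (borrow)
  1-0-1 → 0
  0-1 → 1 (borrow)
  0-0-1 → 1 (borrow)
  1-0-1 → 0
  1-0 → 1
  1-0 → 1

0b11011011011011011111110001000101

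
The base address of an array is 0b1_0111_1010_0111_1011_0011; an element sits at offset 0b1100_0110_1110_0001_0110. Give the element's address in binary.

Add column by column in base 2, right to left:
  1+0 = 1
  1+1 = 0 carry 1
  0+1+1 = 0 carry 1
  0+0+1 = 1
  1+1 = 0 carry 1
  1+0+1 = 0 carry 1
  0+0+1 = 1
  1+0 = 1
  1+0 = 1
  1+1 = 0 carry 1
  1+1+1 = 1 carry 1
  0+1+1 = 0 carry 1
  0+0+1 = 1
  1+1 = 0 carry 1
  0+1+1 = 0 carry 1
  1+0+1 = 0 carry 1
  1+0+1 = 0 carry 1
  1+0+1 = 0 carry 1
  1+1+1 = 1 carry 1
  0+1+1 = 0 carry 1
  1+0+1 = 0 carry 1
  final carry 1

0b1001000001010111001001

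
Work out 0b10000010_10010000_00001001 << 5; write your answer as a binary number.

0b10000010100100000000100100000

Left shift by 5: append 5 zero bits.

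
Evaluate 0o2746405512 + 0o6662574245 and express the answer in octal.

Add column by column in base 8, right to left:
  2+5 = 7
  1+4 = 5
  5+2 = 7
  5+4 = 1 carry 1
  0+7+1 = 0 carry 1
  4+5+1 = 2 carry 1
  6+2+1 = 1 carry 1
  4+6+1 = 3 carry 1
  7+6+1 = 6 carry 1
  2+6+1 = 1 carry 1
  final carry 1

0o11631201757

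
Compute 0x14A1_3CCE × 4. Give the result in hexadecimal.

Multiply each base-16 digit by 4, carrying:
  E×4 = 56 → write 8 carry 3
  C×4+3 = 51 → write 3 carry 3
  C×4+3 = 51 → write 3 carry 3
  3×4+3 = 15 → write F
  1×4 = 4 → write 4
  A×4 = 40 → write 8 carry 2
  4×4+2 = 18 → write 2 carry 1
  1×4+1 = 5 → write 5

0x5284F338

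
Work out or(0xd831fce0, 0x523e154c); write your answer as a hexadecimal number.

OR each hex digit independently (no carries):
  d|5=d, 8|2=a, 3|3=3, 1|e=f, f|1=f, c|5=d, e|4=e, 0|c=c

0xda3ffdec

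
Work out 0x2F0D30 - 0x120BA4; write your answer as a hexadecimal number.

0x1D018C

Subtract column by column in base 16:
  0-4 → C (borrow)
  3-A-1 → 8 (borrow)
  D-B-1 → 1
  0-0 → 0
  F-2 → D
  2-1 → 1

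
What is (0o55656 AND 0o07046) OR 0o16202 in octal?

0o17246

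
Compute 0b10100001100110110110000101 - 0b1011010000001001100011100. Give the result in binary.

Subtract column by column in base 2:
  1-0 → 1
  0-0 → 0
  1-1 → 0
  0-1 → 1 (borrow)
  0-1-1 → 0 (borrow)
  0-0-1 → 1 (borrow)
  0-0-1 → 1 (borrow)
  1-0-1 → 0
  1-1 → 0
  0-1 → 1 (borrow)
  1-0-1 → 0
  1-0 → 1
  0-1 → 1 (borrow)
  1-0-1 → 0
  1-0 → 1
  0-0 → 0
  0-0 → 0
  1-0 → 1
  1-0 → 1
  0-1 → 1 (borrow)
  0-0-1 → 1 (borrow)
  0-1-1 → 0 (borrow)
  0-1-1 → 0 (borrow)
  1-0-1 → 0
  0-1 → 1 (borrow)
  1-0-1 → 0

0b1000111100101101001101001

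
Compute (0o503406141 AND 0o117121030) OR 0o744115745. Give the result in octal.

0o747115745

0o503406141 AND 0o117121030 = 0o103000000.
Then OR with 0o744115745.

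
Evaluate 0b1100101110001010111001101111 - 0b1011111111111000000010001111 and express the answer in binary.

Subtract column by column in base 2:
  1-1 → 0
  1-1 → 0
  1-1 → 0
  1-1 → 0
  0-0 → 0
  1-0 → 1
  1-0 → 1
  0-1 → 1 (borrow)
  0-0-1 → 1 (borrow)
  1-0-1 → 0
  1-0 → 1
  1-0 → 1
  0-0 → 0
  1-0 → 1
  0-0 → 0
  1-1 → 0
  0-1 → 1 (borrow)
  0-1-1 → 0 (borrow)
  0-1-1 → 0 (borrow)
  1-1-1 → 1 (borrow)
  1-1-1 → 1 (borrow)
  1-1-1 → 1 (borrow)
  0-1-1 → 0 (borrow)
  1-1-1 → 1 (borrow)
  0-1-1 → 0 (borrow)
  0-1-1 → 0 (borrow)
  1-0-1 → 0
  1-1 → 0

0b101110010010110111100000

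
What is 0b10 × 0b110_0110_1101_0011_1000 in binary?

0b11001101101001110000

Multiply each base-2 digit by 2, carrying:
  0×2 = 0 → write 0
  0×2 = 0 → write 0
  0×2 = 0 → write 0
  1×2 = 2 → write 0 carry 1
  1×2+1 = 3 → write 1 carry 1
  1×2+1 = 3 → write 1 carry 1
  0×2+1 = 1 → write 1
  0×2 = 0 → write 0
  1×2 = 2 → write 0 carry 1
  0×2+1 = 1 → write 1
  1×2 = 2 → write 0 carry 1
  1×2+1 = 3 → write 1 carry 1
  0×2+1 = 1 → write 1
  1×2 = 2 → write 0 carry 1
  1×2+1 = 3 → write 1 carry 1
  0×2+1 = 1 → write 1
  0×2 = 0 → write 0
  1×2 = 2 → write 0 carry 1
  1×2+1 = 3 → write 1 carry 1
  remaining carry: 1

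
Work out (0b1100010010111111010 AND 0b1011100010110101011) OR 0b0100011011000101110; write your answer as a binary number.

0b1100011011110101110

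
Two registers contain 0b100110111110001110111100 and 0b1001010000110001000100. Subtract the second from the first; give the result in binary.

Subtract column by column in base 2:
  0-0 → 0
  0-0 → 0
  1-1 → 0
  1-0 → 1
  1-0 → 1
  1-0 → 1
  0-1 → 1 (borrow)
  1-0-1 → 0
  1-0 → 1
  1-0 → 1
  0-1 → 1 (borrow)
  0-1-1 → 0 (borrow)
  0-0-1 → 1 (borrow)
  1-0-1 → 0
  1-0 → 1
  1-0 → 1
  1-1 → 0
  1-0 → 1
  0-1 → 1 (borrow)
  1-0-1 → 0
  1-0 → 1
  0-1 → 1 (borrow)
  0-0-1 → 1 (borrow)
  1-0-1 → 0

0b11101101101011101111000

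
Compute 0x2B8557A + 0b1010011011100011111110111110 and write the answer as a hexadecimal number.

0b1010011011100011111110111110 = 0xA6E3FBE in hexadecimal.
Add column by column in base 16, right to left:
  A+E = 8 carry 1
  7+B+1 = 3 carry 1
  5+F+1 = 5 carry 1
  5+3+1 = 9
  8+E = 6 carry 1
  B+6+1 = 2 carry 1
  2+A+1 = D

0xD269538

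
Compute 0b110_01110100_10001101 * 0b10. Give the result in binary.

Multiply each base-2 digit by 2, carrying:
  1×2 = 2 → write 0 carry 1
  0×2+1 = 1 → write 1
  1×2 = 2 → write 0 carry 1
  1×2+1 = 3 → write 1 carry 1
  0×2+1 = 1 → write 1
  0×2 = 0 → write 0
  0×2 = 0 → write 0
  1×2 = 2 → write 0 carry 1
  0×2+1 = 1 → write 1
  0×2 = 0 → write 0
  1×2 = 2 → write 0 carry 1
  0×2+1 = 1 → write 1
  1×2 = 2 → write 0 carry 1
  1×2+1 = 3 → write 1 carry 1
  1×2+1 = 3 → write 1 carry 1
  0×2+1 = 1 → write 1
  0×2 = 0 → write 0
  1×2 = 2 → write 0 carry 1
  1×2+1 = 3 → write 1 carry 1
  remaining carry: 1

0b11001110100100011010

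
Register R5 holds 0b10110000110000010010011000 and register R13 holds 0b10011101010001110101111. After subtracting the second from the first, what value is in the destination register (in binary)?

Subtract column by column in base 2:
  0-1 → 1 (borrow)
  0-1-1 → 0 (borrow)
  0-1-1 → 0 (borrow)
  1-1-1 → 1 (borrow)
  1-0-1 → 0
  0-1 → 1 (borrow)
  0-0-1 → 1 (borrow)
  1-1-1 → 1 (borrow)
  0-1-1 → 0 (borrow)
  0-1-1 → 0 (borrow)
  1-0-1 → 0
  0-0 → 0
  0-0 → 0
  0-1 → 1 (borrow)
  0-0-1 → 1 (borrow)
  0-1-1 → 0 (borrow)
  1-0-1 → 0
  1-1 → 0
  0-1 → 1 (borrow)
  0-1-1 → 0 (borrow)
  0-0-1 → 1 (borrow)
  0-0-1 → 1 (borrow)
  1-1-1 → 1 (borrow)
  1-0-1 → 0
  0-0 → 0
  1-0 → 1

0b10011101000110000011101001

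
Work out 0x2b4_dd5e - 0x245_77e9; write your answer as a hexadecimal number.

Subtract column by column in base 16:
  e-9 → 5
  5-e → 7 (borrow)
  d-7-1 → 5
  d-7 → 6
  4-5 → f (borrow)
  b-4-1 → 6
  2-2 → 0

0x6f6575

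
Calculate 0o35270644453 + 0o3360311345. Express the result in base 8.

Add column by column in base 8, right to left:
  3+5 = 0 carry 1
  5+4+1 = 2 carry 1
  4+3+1 = 0 carry 1
  4+1+1 = 6
  4+1 = 5
  6+3 = 1 carry 1
  0+0+1 = 1
  7+6 = 5 carry 1
  2+3+1 = 6
  5+3 = 0 carry 1
  3+0+1 = 4

0o40651156020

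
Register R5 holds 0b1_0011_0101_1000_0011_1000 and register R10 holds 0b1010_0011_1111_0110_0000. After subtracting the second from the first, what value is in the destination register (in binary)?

Subtract column by column in base 2:
  0-0 → 0
  0-0 → 0
  0-0 → 0
  1-0 → 1
  1-0 → 1
  1-1 → 0
  0-1 → 1 (borrow)
  0-0-1 → 1 (borrow)
  0-1-1 → 0 (borrow)
  0-1-1 → 0 (borrow)
  0-1-1 → 0 (borrow)
  1-1-1 → 1 (borrow)
  1-1-1 → 1 (borrow)
  0-1-1 → 0 (borrow)
  1-0-1 → 0
  0-0 → 0
  1-0 → 1
  1-1 → 0
  0-0 → 0
  0-1 → 1 (borrow)
  1-0-1 → 0

0b10010001100011011000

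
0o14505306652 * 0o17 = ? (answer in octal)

0o275420646366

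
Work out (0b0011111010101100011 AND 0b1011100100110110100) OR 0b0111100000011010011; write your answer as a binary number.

0b111100000111110011

0b0011111010101100011 AND 0b1011100100110110100 = 0b0011100000100100000.
Then OR with 0b0111100000011010011.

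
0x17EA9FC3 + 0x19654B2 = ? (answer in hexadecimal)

0x1980F475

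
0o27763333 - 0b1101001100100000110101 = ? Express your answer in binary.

0b1010110001111010100110

0o27763333 = 0b10111111110011011011011 in binary.
Subtract column by column in base 2:
  1-1 → 0
  1-0 → 1
  0-1 → 1 (borrow)
  1-0-1 → 0
  1-1 → 0
  0-1 → 1 (borrow)
  1-0-1 → 0
  1-0 → 1
  0-0 → 0
  1-0 → 1
  1-0 → 1
  0-1 → 1 (borrow)
  0-0-1 → 1 (borrow)
  1-0-1 → 0
  1-1 → 0
  1-1 → 0
  1-0 → 1
  1-0 → 1
  1-1 → 0
  1-0 → 1
  1-1 → 0
  0-1 → 1 (borrow)
  1-0-1 → 0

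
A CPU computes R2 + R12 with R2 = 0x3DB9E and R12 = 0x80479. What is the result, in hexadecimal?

0xBE017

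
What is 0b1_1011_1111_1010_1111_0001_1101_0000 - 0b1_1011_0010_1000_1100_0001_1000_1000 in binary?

Subtract column by column in base 2:
  0-0 → 0
  0-0 → 0
  0-0 → 0
  0-1 → 1 (borrow)
  1-0-1 → 0
  0-0 → 0
  1-0 → 1
  1-1 → 0
  1-1 → 0
  0-0 → 0
  0-0 → 0
  0-0 → 0
  1-0 → 1
  1-0 → 1
  1-1 → 0
  1-1 → 0
  0-0 → 0
  1-0 → 1
  0-0 → 0
  1-1 → 0
  1-0 → 1
  1-1 → 0
  1-0 → 1
  1-0 → 1
  1-1 → 0
  1-1 → 0
  0-0 → 0
  1-1 → 0
  1-1 → 0

0b110100100011000001001000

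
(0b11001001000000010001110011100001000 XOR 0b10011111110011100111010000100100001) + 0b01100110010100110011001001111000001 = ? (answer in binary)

0b10111101001000101001101100111101010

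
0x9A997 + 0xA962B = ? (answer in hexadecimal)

0x143FC2

Add column by column in base 16, right to left:
  7+B = 2 carry 1
  9+2+1 = C
  9+6 = F
  A+9 = 3 carry 1
  9+A+1 = 4 carry 1
  final carry 1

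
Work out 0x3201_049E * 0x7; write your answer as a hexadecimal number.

0x15E072052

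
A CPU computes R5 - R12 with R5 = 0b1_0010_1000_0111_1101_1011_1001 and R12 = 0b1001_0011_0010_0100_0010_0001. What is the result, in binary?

Subtract column by column in base 2:
  1-1 → 0
  0-0 → 0
  0-0 → 0
  1-0 → 1
  1-0 → 1
  1-1 → 0
  0-0 → 0
  1-0 → 1
  1-0 → 1
  0-0 → 0
  1-1 → 0
  1-0 → 1
  1-0 → 1
  1-1 → 0
  1-0 → 1
  0-0 → 0
  0-1 → 1 (borrow)
  0-1-1 → 0 (borrow)
  0-0-1 → 1 (borrow)
  1-0-1 → 0
  0-1 → 1 (borrow)
  1-0-1 → 0
  0-0 → 0
  0-1 → 1 (borrow)
  1-0-1 → 0

0b100101010101100110011000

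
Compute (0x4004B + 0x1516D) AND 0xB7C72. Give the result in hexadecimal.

Add column by column in base 16, right to left:
  B+D = 8 carry 1
  4+6+1 = B
  0+1 = 1
  0+5 = 5
  4+1 = 5
Sum = 0x551B8; now AND with 0xB7C72:
  5&B=1, 5&7=5, 1&C=0, B&7=3, 8&2=0

0x15030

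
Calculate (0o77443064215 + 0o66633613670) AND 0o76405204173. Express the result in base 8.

0o66004200101

Add column by column in base 8, right to left:
  5+0 = 5
  1+7 = 0 carry 1
  2+6+1 = 1 carry 1
  4+3+1 = 0 carry 1
  6+1+1 = 0 carry 1
  0+6+1 = 7
  3+3 = 6
  4+3 = 7
  4+6 = 2 carry 1
  7+6+1 = 6 carry 1
  7+6+1 = 6 carry 1
  final carry 1
Sum = 0o166276700105; now AND with 0o76405204173:
  1&0=0, 6&7=6, 6&6=6, 2&4=0, 7&0=0, 6&5=4, 7&2=2, 0&0=0, 0&4=0, 1&1=1, 0&7=0, 5&3=1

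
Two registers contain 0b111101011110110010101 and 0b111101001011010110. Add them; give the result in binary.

0b1000101001000001101011

Add column by column in base 2, right to left:
  1+0 = 1
  0+1 = 1
  1+1 = 0 carry 1
  0+0+1 = 1
  1+1 = 0 carry 1
  0+0+1 = 1
  0+1 = 1
  1+1 = 0 carry 1
  1+0+1 = 0 carry 1
  0+1+1 = 0 carry 1
  1+0+1 = 0 carry 1
  1+0+1 = 0 carry 1
  1+1+1 = 1 carry 1
  1+0+1 = 0 carry 1
  0+1+1 = 0 carry 1
  1+1+1 = 1 carry 1
  0+1+1 = 0 carry 1
  1+1+1 = 1 carry 1
  1+0+1 = 0 carry 1
  1+0+1 = 0 carry 1
  1+0+1 = 0 carry 1
  final carry 1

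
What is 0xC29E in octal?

0o141236

Expand each hex digit to 4 bits: C=1100 2=0010 9=1001 E=1110.
Group the bits in threes: 001 100 001 010 011 110 → 141236.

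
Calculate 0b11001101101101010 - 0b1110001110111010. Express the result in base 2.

Subtract column by column in base 2:
  0-0 → 0
  1-1 → 0
  0-0 → 0
  1-1 → 0
  0-1 → 1 (borrow)
  1-1-1 → 1 (borrow)
  1-0-1 → 0
  0-1 → 1 (borrow)
  1-1-1 → 1 (borrow)
  1-1-1 → 1 (borrow)
  0-0-1 → 1 (borrow)
  1-0-1 → 0
  1-0 → 1
  0-1 → 1 (borrow)
  0-1-1 → 0 (borrow)
  1-1-1 → 1 (borrow)
  1-0-1 → 0

0b1011011110110000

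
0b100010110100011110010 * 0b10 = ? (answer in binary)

0b1000101101000111100100

Multiply each base-2 digit by 2, carrying:
  0×2 = 0 → write 0
  1×2 = 2 → write 0 carry 1
  0×2+1 = 1 → write 1
  0×2 = 0 → write 0
  1×2 = 2 → write 0 carry 1
  1×2+1 = 3 → write 1 carry 1
  1×2+1 = 3 → write 1 carry 1
  1×2+1 = 3 → write 1 carry 1
  0×2+1 = 1 → write 1
  0×2 = 0 → write 0
  0×2 = 0 → write 0
  1×2 = 2 → write 0 carry 1
  0×2+1 = 1 → write 1
  1×2 = 2 → write 0 carry 1
  1×2+1 = 3 → write 1 carry 1
  0×2+1 = 1 → write 1
  1×2 = 2 → write 0 carry 1
  0×2+1 = 1 → write 1
  0×2 = 0 → write 0
  0×2 = 0 → write 0
  1×2 = 2 → write 0 carry 1
  remaining carry: 1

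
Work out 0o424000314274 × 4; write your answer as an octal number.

Multiply each base-8 digit by 4, carrying:
  4×4 = 16 → write 0 carry 2
  7×4+2 = 30 → write 6 carry 3
  2×4+3 = 11 → write 3 carry 1
  4×4+1 = 17 → write 1 carry 2
  1×4+2 = 6 → write 6
  3×4 = 12 → write 4 carry 1
  0×4+1 = 1 → write 1
  0×4 = 0 → write 0
  0×4 = 0 → write 0
  4×4 = 16 → write 0 carry 2
  2×4+2 = 10 → write 2 carry 1
  4×4+1 = 17 → write 1 carry 2
  remaining carry: 2

0o2120001461360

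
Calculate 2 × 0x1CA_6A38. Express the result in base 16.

0x394D470

Multiply each base-16 digit by 2, carrying:
  8×2 = 16 → write 0 carry 1
  3×2+1 = 7 → write 7
  A×2 = 20 → write 4 carry 1
  6×2+1 = 13 → write D
  A×2 = 20 → write 4 carry 1
  C×2+1 = 25 → write 9 carry 1
  1×2+1 = 3 → write 3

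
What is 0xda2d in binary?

Expand each hex digit to 4 bits: d=1101 a=1010 2=0010 d=1101.

0b1101101000101101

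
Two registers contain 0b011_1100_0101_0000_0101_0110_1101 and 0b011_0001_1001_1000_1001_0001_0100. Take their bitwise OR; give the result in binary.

0b011110111011000110101111101

OR bit by bit (1 where either bit is 1):
  011110001010000010101101101
| 011000110011000100100010100
= 011110111011000110101111101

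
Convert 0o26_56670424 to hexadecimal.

0x16bb7114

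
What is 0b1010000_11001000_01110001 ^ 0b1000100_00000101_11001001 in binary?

XOR bit by bit (1 where the bits differ):
  10100001100100001110001
^ 10001000000010111001001
= 00101001100110110111000

0b00101001100110110111000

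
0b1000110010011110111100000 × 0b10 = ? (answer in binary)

Multiply each base-2 digit by 2, carrying:
  0×2 = 0 → write 0
  0×2 = 0 → write 0
  0×2 = 0 → write 0
  0×2 = 0 → write 0
  0×2 = 0 → write 0
  1×2 = 2 → write 0 carry 1
  1×2+1 = 3 → write 1 carry 1
  1×2+1 = 3 → write 1 carry 1
  1×2+1 = 3 → write 1 carry 1
  0×2+1 = 1 → write 1
  1×2 = 2 → write 0 carry 1
  1×2+1 = 3 → write 1 carry 1
  1×2+1 = 3 → write 1 carry 1
  1×2+1 = 3 → write 1 carry 1
  0×2+1 = 1 → write 1
  0×2 = 0 → write 0
  1×2 = 2 → write 0 carry 1
  0×2+1 = 1 → write 1
  0×2 = 0 → write 0
  1×2 = 2 → write 0 carry 1
  1×2+1 = 3 → write 1 carry 1
  0×2+1 = 1 → write 1
  0×2 = 0 → write 0
  0×2 = 0 → write 0
  1×2 = 2 → write 0 carry 1
  remaining carry: 1

0b10001100100111101111000000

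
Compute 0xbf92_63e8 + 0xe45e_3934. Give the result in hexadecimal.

0x1a3f09d1c

Add column by column in base 16, right to left:
  8+4 = c
  e+3 = 1 carry 1
  3+9+1 = d
  6+3 = 9
  2+e = 0 carry 1
  9+5+1 = f
  f+4 = 3 carry 1
  b+e+1 = a carry 1
  final carry 1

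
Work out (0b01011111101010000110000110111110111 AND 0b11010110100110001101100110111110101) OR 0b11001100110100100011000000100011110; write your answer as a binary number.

0b11011110110110100111000110111111111

0b01011111101010000110000110111110111 AND 0b11010110100110001101100110111110101 = 0b01010110100010000100000110111110101.
Then OR with 0b11001100110100100011000000100011110.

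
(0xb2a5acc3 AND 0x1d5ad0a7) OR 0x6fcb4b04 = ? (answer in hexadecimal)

0x7fcbcb87

0xb2a5acc3 AND 0x1d5ad0a7 = 0x10008083.
Then OR with 0x6fcb4b04.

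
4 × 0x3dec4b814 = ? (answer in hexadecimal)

0xf7b12e050

Multiply each base-16 digit by 4, carrying:
  4×4 = 16 → write 0 carry 1
  1×4+1 = 5 → write 5
  8×4 = 32 → write 0 carry 2
  b×4+2 = 46 → write e carry 2
  4×4+2 = 18 → write 2 carry 1
  c×4+1 = 49 → write 1 carry 3
  e×4+3 = 59 → write b carry 3
  d×4+3 = 55 → write 7 carry 3
  3×4+3 = 15 → write f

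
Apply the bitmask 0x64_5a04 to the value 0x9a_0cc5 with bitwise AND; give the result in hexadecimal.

AND each hex digit independently (no carries):
  9&6=0, a&4=0, 0&5=0, c&a=8, c&0=0, 5&4=4

0x000804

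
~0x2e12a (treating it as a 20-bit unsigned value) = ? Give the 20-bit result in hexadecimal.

0xd1ed5

Each hex digit d becomes f−d:
  2→d, e→1, 1→e, 2→d, a→5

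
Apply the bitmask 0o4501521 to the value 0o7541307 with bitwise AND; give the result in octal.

0o4501101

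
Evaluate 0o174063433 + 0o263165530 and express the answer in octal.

0o457251163

Add column by column in base 8, right to left:
  3+0 = 3
  3+3 = 6
  4+5 = 1 carry 1
  3+5+1 = 1 carry 1
  6+6+1 = 5 carry 1
  0+1+1 = 2
  4+3 = 7
  7+6 = 5 carry 1
  1+2+1 = 4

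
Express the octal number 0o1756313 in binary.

0b1111101110011001011

Each octal digit is 3 bits: 1=001 7=111 5=101 6=110 3=011 1=001 3=011.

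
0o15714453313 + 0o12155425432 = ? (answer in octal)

0o30072100745

Add column by column in base 8, right to left:
  3+2 = 5
  1+3 = 4
  3+4 = 7
  3+5 = 0 carry 1
  5+2+1 = 0 carry 1
  4+4+1 = 1 carry 1
  4+5+1 = 2 carry 1
  1+5+1 = 7
  7+1 = 0 carry 1
  5+2+1 = 0 carry 1
  1+1+1 = 3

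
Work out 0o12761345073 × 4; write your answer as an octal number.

Multiply each base-8 digit by 4, carrying:
  3×4 = 12 → write 4 carry 1
  7×4+1 = 29 → write 5 carry 3
  0×4+3 = 3 → write 3
  5×4 = 20 → write 4 carry 2
  4×4+2 = 18 → write 2 carry 2
  3×4+2 = 14 → write 6 carry 1
  1×4+1 = 5 → write 5
  6×4 = 24 → write 0 carry 3
  7×4+3 = 31 → write 7 carry 3
  2×4+3 = 11 → write 3 carry 1
  1×4+1 = 5 → write 5

0o53705624354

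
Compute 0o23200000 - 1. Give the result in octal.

0o23177777

The trailing 5 digits are 0, so subtracting 1 borrows through: they become 7 and the next digit up decrements.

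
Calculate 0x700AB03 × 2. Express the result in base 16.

Multiply each base-16 digit by 2, carrying:
  3×2 = 6 → write 6
  0×2 = 0 → write 0
  B×2 = 22 → write 6 carry 1
  A×2+1 = 21 → write 5 carry 1
  0×2+1 = 1 → write 1
  0×2 = 0 → write 0
  7×2 = 14 → write E

0xE015606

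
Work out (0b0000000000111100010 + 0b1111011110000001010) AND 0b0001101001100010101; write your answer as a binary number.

Add column by column in base 2, right to left:
  0+0 = 0
  1+1 = 0 carry 1
  0+0+1 = 1
  0+1 = 1
  0+0 = 0
  1+0 = 1
  1+0 = 1
  1+0 = 1
  1+0 = 1
  0+0 = 0
  0+1 = 1
  0+1 = 1
  0+1 = 1
  0+1 = 1
  0+0 = 0
  0+1 = 1
  0+1 = 1
  0+1 = 1
  0+1 = 1
Sum = 0b1111011110111101100; now AND with 0b0001101001100010101:
  1111011110111101100
& 0001101001100010101
= 0001001000100000100

0b1001000100000100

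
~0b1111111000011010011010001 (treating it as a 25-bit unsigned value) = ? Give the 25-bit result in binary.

0b0000000111100101100101110

Invert each bit: 1111111000011010011010001 → 0000000111100101100101110.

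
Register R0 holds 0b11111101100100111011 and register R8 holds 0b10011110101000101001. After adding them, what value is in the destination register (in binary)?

0b110011100001101100100

Add column by column in base 2, right to left:
  1+1 = 0 carry 1
  1+0+1 = 0 carry 1
  0+0+1 = 1
  1+1 = 0 carry 1
  1+0+1 = 0 carry 1
  1+1+1 = 1 carry 1
  0+0+1 = 1
  0+0 = 0
  1+0 = 1
  0+1 = 1
  0+0 = 0
  1+1 = 0 carry 1
  1+0+1 = 0 carry 1
  0+1+1 = 0 carry 1
  1+1+1 = 1 carry 1
  1+1+1 = 1 carry 1
  1+1+1 = 1 carry 1
  1+0+1 = 0 carry 1
  1+0+1 = 0 carry 1
  1+1+1 = 1 carry 1
  final carry 1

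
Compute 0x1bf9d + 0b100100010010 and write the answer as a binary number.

0x1bf9d = 0b11011111110011101 in binary.
Add column by column in base 2, right to left:
  1+0 = 1
  0+1 = 1
  1+0 = 1
  1+0 = 1
  1+1 = 0 carry 1
  0+0+1 = 1
  0+0 = 0
  1+0 = 1
  1+1 = 0 carry 1
  1+0+1 = 0 carry 1
  1+0+1 = 0 carry 1
  1+1+1 = 1 carry 1
  1+0+1 = 0 carry 1
  1+0+1 = 0 carry 1
  0+0+1 = 1
  1+0 = 1
  1+0 = 1

0b11100100010101111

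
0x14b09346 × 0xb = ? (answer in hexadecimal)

Multiply each base-16 digit by 11, carrying:
  6×11 = 66 → write 2 carry 4
  4×11+4 = 48 → write 0 carry 3
  3×11+3 = 36 → write 4 carry 2
  9×11+2 = 101 → write 5 carry 6
  0×11+6 = 6 → write 6
  b×11 = 121 → write 9 carry 7
  4×11+7 = 51 → write 3 carry 3
  1×11+3 = 14 → write e

0xe3965402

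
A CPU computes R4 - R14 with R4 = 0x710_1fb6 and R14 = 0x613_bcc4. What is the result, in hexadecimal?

0xfc62f2

Subtract column by column in base 16:
  6-4 → 2
  b-c → f (borrow)
  f-c-1 → 2
  1-b → 6 (borrow)
  0-3-1 → c (borrow)
  1-1-1 → f (borrow)
  7-6-1 → 0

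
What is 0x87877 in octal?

Expand each hex digit to 4 bits: 8=1000 7=0111 8=1000 7=0111 7=0111.
Group the bits in threes: 010 000 111 100 001 110 111 → 2074167.

0o2074167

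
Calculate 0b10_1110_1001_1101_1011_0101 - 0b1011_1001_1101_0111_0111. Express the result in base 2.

Subtract column by column in base 2:
  1-1 → 0
  0-1 → 1 (borrow)
  1-1-1 → 1 (borrow)
  0-0-1 → 1 (borrow)
  1-1-1 → 1 (borrow)
  1-1-1 → 1 (borrow)
  0-1-1 → 0 (borrow)
  1-0-1 → 0
  1-1 → 0
  0-0 → 0
  1-1 → 0
  1-1 → 0
  1-1 → 0
  0-0 → 0
  0-0 → 0
  1-1 → 0
  0-1 → 1 (borrow)
  1-1-1 → 1 (borrow)
  1-0-1 → 0
  1-1 → 0
  0-0 → 0
  1-0 → 1

0b1000110000000000111110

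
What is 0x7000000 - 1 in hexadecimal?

The trailing 6 digits are 0, so subtracting 1 borrows through: they become F and the next digit up decrements.

0x6FFFFFF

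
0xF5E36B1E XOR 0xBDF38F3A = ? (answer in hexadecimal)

XOR each hex digit independently (no carries):
  F^B=4, 5^D=8, E^F=1, 3^3=0, 6^8=E, B^F=4, 1^3=2, E^A=4

0x4810E424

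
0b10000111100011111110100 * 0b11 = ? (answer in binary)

0b110010110101011111011100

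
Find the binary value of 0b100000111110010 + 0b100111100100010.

0b1001000100010100

Add column by column in base 2, right to left:
  0+0 = 0
  1+1 = 0 carry 1
  0+0+1 = 1
  0+0 = 0
  1+0 = 1
  1+1 = 0 carry 1
  1+0+1 = 0 carry 1
  1+0+1 = 0 carry 1
  1+1+1 = 1 carry 1
  0+1+1 = 0 carry 1
  0+1+1 = 0 carry 1
  0+1+1 = 0 carry 1
  0+0+1 = 1
  0+0 = 0
  1+1 = 0 carry 1
  final carry 1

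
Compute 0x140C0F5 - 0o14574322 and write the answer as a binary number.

0x140C0F5 = 0b1010000001100000011110101 in binary.
0o14574322 = 0b1100101111100011010010 in binary.
Subtract column by column in base 2:
  1-0 → 1
  0-1 → 1 (borrow)
  1-0-1 → 0
  0-0 → 0
  1-1 → 0
  1-0 → 1
  1-1 → 0
  1-1 → 0
  0-0 → 0
  0-0 → 0
  0-0 → 0
  0-1 → 1 (borrow)
  0-1-1 → 0 (borrow)
  0-1-1 → 0 (borrow)
  1-1-1 → 1 (borrow)
  1-1-1 → 1 (borrow)
  0-0-1 → 1 (borrow)
  0-1-1 → 0 (borrow)
  0-0-1 → 1 (borrow)
  0-0-1 → 1 (borrow)
  0-1-1 → 0 (borrow)
  0-1-1 → 0 (borrow)
  1-0-1 → 0
  0-0 → 0
  1-0 → 1

0b1000011011100100000100011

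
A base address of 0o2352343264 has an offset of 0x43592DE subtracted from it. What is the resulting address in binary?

0b1111011101000011001111010110

0o2352343264 = 0b10011101010011100011010110100 in binary.
0x43592DE = 0b100001101011001001011011110 in binary.
Subtract column by column in base 2:
  0-0 → 0
  0-1 → 1 (borrow)
  1-1-1 → 1 (borrow)
  0-1-1 → 0 (borrow)
  1-1-1 → 1 (borrow)
  1-0-1 → 0
  0-1 → 1 (borrow)
  1-1-1 → 1 (borrow)
  0-0-1 → 1 (borrow)
  1-1-1 → 1 (borrow)
  1-0-1 → 0
  0-0 → 0
  0-1 → 1 (borrow)
  0-0-1 → 1 (borrow)
  1-0-1 → 0
  1-1 → 0
  1-1 → 0
  0-0 → 0
  0-1 → 1 (borrow)
  1-0-1 → 0
  0-1 → 1 (borrow)
  1-1-1 → 1 (borrow)
  0-0-1 → 1 (borrow)
  1-0-1 → 0
  1-0 → 1
  1-0 → 1
  0-1 → 1 (borrow)
  0-0-1 → 1 (borrow)
  1-0-1 → 0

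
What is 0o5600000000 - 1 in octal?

The trailing 8 digits are 0, so subtracting 1 borrows through: they become 7 and the next digit up decrements.

0o5577777777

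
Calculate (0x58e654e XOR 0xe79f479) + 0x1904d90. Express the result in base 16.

0xd87dec7

First 0x58e654e XOR 0xe79f479 = 0xbf79137.
Add column by column in base 16, right to left:
  7+0 = 7
  3+9 = c
  1+d = e
  9+4 = d
  7+0 = 7
  f+9 = 8 carry 1
  b+1+1 = d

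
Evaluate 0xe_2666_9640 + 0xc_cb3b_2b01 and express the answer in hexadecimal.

0x1af1a1c141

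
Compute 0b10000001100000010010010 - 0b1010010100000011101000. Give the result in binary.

0b101110111111110101010

Subtract column by column in base 2:
  0-0 → 0
  1-0 → 1
  0-0 → 0
  0-1 → 1 (borrow)
  1-0-1 → 0
  0-1 → 1 (borrow)
  0-1-1 → 0 (borrow)
  1-1-1 → 1 (borrow)
  0-0-1 → 1 (borrow)
  0-0-1 → 1 (borrow)
  0-0-1 → 1 (borrow)
  0-0-1 → 1 (borrow)
  0-0-1 → 1 (borrow)
  0-0-1 → 1 (borrow)
  1-1-1 → 1 (borrow)
  1-0-1 → 0
  0-1 → 1 (borrow)
  0-0-1 → 1 (borrow)
  0-0-1 → 1 (borrow)
  0-1-1 → 0 (borrow)
  0-0-1 → 1 (borrow)
  0-1-1 → 0 (borrow)
  1-0-1 → 0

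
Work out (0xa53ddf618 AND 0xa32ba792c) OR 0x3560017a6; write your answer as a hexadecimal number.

0xb569877ae

0xa53ddf618 AND 0xa32ba792c = 0xa12987008.
Then OR with 0x3560017a6.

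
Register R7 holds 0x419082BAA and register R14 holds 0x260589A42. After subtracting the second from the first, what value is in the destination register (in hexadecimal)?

0x1B8AF9168

Subtract column by column in base 16:
  A-2 → 8
  A-4 → 6
  B-A → 1
  2-9 → 9 (borrow)
  8-8-1 → F (borrow)
  0-5-1 → A (borrow)
  9-0-1 → 8
  1-6 → B (borrow)
  4-2-1 → 1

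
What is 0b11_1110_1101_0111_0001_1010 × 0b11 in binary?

Multiply each base-2 digit by 3, carrying:
  0×3 = 0 → write 0
  1×3 = 3 → write 1 carry 1
  0×3+1 = 1 → write 1
  1×3 = 3 → write 1 carry 1
  1×3+1 = 4 → write 0 carry 2
  0×3+2 = 2 → write 0 carry 1
  0×3+1 = 1 → write 1
  0×3 = 0 → write 0
  1×3 = 3 → write 1 carry 1
  1×3+1 = 4 → write 0 carry 2
  1×3+2 = 5 → write 1 carry 2
  0×3+2 = 2 → write 0 carry 1
  1×3+1 = 4 → write 0 carry 2
  0×3+2 = 2 → write 0 carry 1
  1×3+1 = 4 → write 0 carry 2
  1×3+2 = 5 → write 1 carry 2
  0×3+2 = 2 → write 0 carry 1
  1×3+1 = 4 → write 0 carry 2
  1×3+2 = 5 → write 1 carry 2
  1×3+2 = 5 → write 1 carry 2
  1×3+2 = 5 → write 1 carry 2
  1×3+2 = 5 → write 1 carry 2
  remaining carry: 10

0b101111001000010101001110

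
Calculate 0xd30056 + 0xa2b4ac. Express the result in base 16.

Add column by column in base 16, right to left:
  6+c = 2 carry 1
  5+a+1 = 0 carry 1
  0+4+1 = 5
  0+b = b
  3+2 = 5
  d+a = 7 carry 1
  final carry 1

0x175b502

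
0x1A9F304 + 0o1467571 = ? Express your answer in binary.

0b1101100000110001001111101

0x1A9F304 = 0b1101010011111001100000100 in binary.
0o1467571 = 0b1100110111101111001 in binary.
Add column by column in base 2, right to left:
  0+1 = 1
  0+0 = 0
  1+0 = 1
  0+1 = 1
  0+1 = 1
  0+1 = 1
  0+1 = 1
  0+0 = 0
  1+1 = 0 carry 1
  1+1+1 = 1 carry 1
  0+1+1 = 0 carry 1
  0+1+1 = 0 carry 1
  1+0+1 = 0 carry 1
  1+1+1 = 1 carry 1
  1+1+1 = 1 carry 1
  1+0+1 = 0 carry 1
  1+0+1 = 0 carry 1
  0+1+1 = 0 carry 1
  0+1+1 = 0 carry 1
  1+0+1 = 0 carry 1
  0+0+1 = 1
  1+0 = 1
  0+0 = 0
  1+0 = 1
  1+0 = 1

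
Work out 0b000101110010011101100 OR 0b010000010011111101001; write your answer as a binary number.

0b010101110011111101101

OR bit by bit (1 where either bit is 1):
  000101110010011101100
| 010000010011111101001
= 010101110011111101101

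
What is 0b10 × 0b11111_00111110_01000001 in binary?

Multiply each base-2 digit by 2, carrying:
  1×2 = 2 → write 0 carry 1
  0×2+1 = 1 → write 1
  0×2 = 0 → write 0
  0×2 = 0 → write 0
  0×2 = 0 → write 0
  0×2 = 0 → write 0
  1×2 = 2 → write 0 carry 1
  0×2+1 = 1 → write 1
  0×2 = 0 → write 0
  1×2 = 2 → write 0 carry 1
  1×2+1 = 3 → write 1 carry 1
  1×2+1 = 3 → write 1 carry 1
  1×2+1 = 3 → write 1 carry 1
  1×2+1 = 3 → write 1 carry 1
  0×2+1 = 1 → write 1
  0×2 = 0 → write 0
  1×2 = 2 → write 0 carry 1
  1×2+1 = 3 → write 1 carry 1
  1×2+1 = 3 → write 1 carry 1
  1×2+1 = 3 → write 1 carry 1
  1×2+1 = 3 → write 1 carry 1
  remaining carry: 1

0b1111100111110010000010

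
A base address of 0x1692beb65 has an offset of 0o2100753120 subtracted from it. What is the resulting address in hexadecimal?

0x158281515

0o2100753120 = 0x1103d650 in hexadecimal.
Subtract column by column in base 16:
  5-0 → 5
  6-5 → 1
  b-6 → 5
  e-d → 1
  b-3 → 8
  2-0 → 2
  9-1 → 8
  6-1 → 5
  1-0 → 1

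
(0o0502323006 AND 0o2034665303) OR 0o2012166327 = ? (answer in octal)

0o2012367327

0o0502323006 AND 0o2034665303 = 0o0000221002.
Then OR with 0o2012166327.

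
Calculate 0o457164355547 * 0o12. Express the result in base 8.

0o5730214511006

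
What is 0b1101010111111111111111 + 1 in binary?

0b1101011000000000000000

The trailing 15 digits are 1 (max in base 2), so adding 1 cascades: they roll to 0 and the next digit up increments.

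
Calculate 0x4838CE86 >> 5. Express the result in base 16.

0x241C674

5 bits is not a whole number of base-16 digits; in binary: 1001000001110001100111010000110 >> 5 = 10010000011100011001110100.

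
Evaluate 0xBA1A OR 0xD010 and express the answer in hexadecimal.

0xFA1A

OR each hex digit independently (no carries):
  B|D=F, A|0=A, 1|1=1, A|0=A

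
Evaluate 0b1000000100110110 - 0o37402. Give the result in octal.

0o41064

0b1000000100110110 = 0o100466 in octal.
Subtract column by column in base 8:
  6-2 → 4
  6-0 → 6
  4-4 → 0
  0-7 → 1 (borrow)
  0-3-1 → 4 (borrow)
  1-0-1 → 0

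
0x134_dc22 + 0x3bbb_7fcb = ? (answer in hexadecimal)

0x3cf05bed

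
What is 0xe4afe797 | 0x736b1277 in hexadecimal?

0xf7eff7f7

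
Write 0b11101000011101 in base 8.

Group the bits in threes: 011 101 000 011 101 → 35035.

0o35035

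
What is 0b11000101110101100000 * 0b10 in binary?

0b110001011101011000000

Multiply each base-2 digit by 2, carrying:
  0×2 = 0 → write 0
  0×2 = 0 → write 0
  0×2 = 0 → write 0
  0×2 = 0 → write 0
  0×2 = 0 → write 0
  1×2 = 2 → write 0 carry 1
  1×2+1 = 3 → write 1 carry 1
  0×2+1 = 1 → write 1
  1×2 = 2 → write 0 carry 1
  0×2+1 = 1 → write 1
  1×2 = 2 → write 0 carry 1
  1×2+1 = 3 → write 1 carry 1
  1×2+1 = 3 → write 1 carry 1
  0×2+1 = 1 → write 1
  1×2 = 2 → write 0 carry 1
  0×2+1 = 1 → write 1
  0×2 = 0 → write 0
  0×2 = 0 → write 0
  1×2 = 2 → write 0 carry 1
  1×2+1 = 3 → write 1 carry 1
  remaining carry: 1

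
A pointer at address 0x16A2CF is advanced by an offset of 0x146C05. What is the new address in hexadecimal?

0x2B0ED4

Add column by column in base 16, right to left:
  F+5 = 4 carry 1
  C+0+1 = D
  2+C = E
  A+6 = 0 carry 1
  6+4+1 = B
  1+1 = 2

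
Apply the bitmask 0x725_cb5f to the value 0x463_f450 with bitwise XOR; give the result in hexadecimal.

0x3463f0f

XOR each hex digit independently (no carries):
  4^7=3, 6^2=4, 3^5=6, f^c=3, 4^b=f, 5^5=0, 0^f=f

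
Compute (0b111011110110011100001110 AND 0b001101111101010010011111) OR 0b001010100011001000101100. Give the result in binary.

0b1011110111011000101110

0b111011110110011100001110 AND 0b001101111101010010011111 = 0b001001110100010000001110.
Then OR with 0b001010100011001000101100.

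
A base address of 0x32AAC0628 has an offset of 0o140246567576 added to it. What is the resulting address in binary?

0x32AAC0628 = 0b1100101010101011000000011000101000 in binary.
0o140246567576 = 0b1100000010100110101110111101111110 in binary.
Add column by column in base 2, right to left:
  0+0 = 0
  0+1 = 1
  0+1 = 1
  1+1 = 0 carry 1
  0+1+1 = 0 carry 1
  1+1+1 = 1 carry 1
  0+1+1 = 0 carry 1
  0+0+1 = 1
  0+1 = 1
  1+1 = 0 carry 1
  1+1+1 = 1 carry 1
  0+1+1 = 0 carry 1
  0+0+1 = 1
  0+1 = 1
  0+1 = 1
  0+1 = 1
  0+0 = 0
  0+1 = 1
  1+0 = 1
  1+1 = 0 carry 1
  0+1+1 = 0 carry 1
  1+0+1 = 0 carry 1
  0+0+1 = 1
  1+1 = 0 carry 1
  0+0+1 = 1
  1+1 = 0 carry 1
  0+0+1 = 1
  1+0 = 1
  0+0 = 0
  1+0 = 1
  0+0 = 0
  0+0 = 0
  1+1 = 0 carry 1
  1+1+1 = 1 carry 1
  final carry 1

0b11000101101010001101111010110100110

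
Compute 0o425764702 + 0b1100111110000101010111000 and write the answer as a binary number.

0o425764702 = 0b100010101111110100111000010 in binary.
Add column by column in base 2, right to left:
  0+0 = 0
  1+0 = 1
  0+0 = 0
  0+1 = 1
  0+1 = 1
  0+1 = 1
  1+0 = 1
  1+1 = 0 carry 1
  1+0+1 = 0 carry 1
  0+1+1 = 0 carry 1
  0+0+1 = 1
  1+1 = 0 carry 1
  0+0+1 = 1
  1+0 = 1
  1+0 = 1
  1+0 = 1
  1+1 = 0 carry 1
  1+1+1 = 1 carry 1
  1+1+1 = 1 carry 1
  0+1+1 = 0 carry 1
  1+1+1 = 1 carry 1
  0+0+1 = 1
  1+0 = 1
  0+1 = 1
  0+1 = 1
  0+0 = 0
  1+0 = 1

0b101111101101111010001111010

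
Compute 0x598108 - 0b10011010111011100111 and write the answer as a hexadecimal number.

0b10011010111011100111 = 0x9AEE7 in hexadecimal.
Subtract column by column in base 16:
  8-7 → 1
  0-E → 2 (borrow)
  1-E-1 → 2 (borrow)
  8-A-1 → D (borrow)
  9-9-1 → F (borrow)
  5-0-1 → 4

0x4FD221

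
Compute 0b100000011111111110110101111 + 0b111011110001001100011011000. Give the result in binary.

Add column by column in base 2, right to left:
  1+0 = 1
  1+0 = 1
  1+0 = 1
  1+1 = 0 carry 1
  0+1+1 = 0 carry 1
  1+0+1 = 0 carry 1
  0+1+1 = 0 carry 1
  1+1+1 = 1 carry 1
  1+0+1 = 0 carry 1
  0+0+1 = 1
  1+0 = 1
  1+1 = 0 carry 1
  1+1+1 = 1 carry 1
  1+0+1 = 0 carry 1
  1+0+1 = 0 carry 1
  1+1+1 = 1 carry 1
  1+0+1 = 0 carry 1
  1+0+1 = 0 carry 1
  1+0+1 = 0 carry 1
  1+1+1 = 1 carry 1
  0+1+1 = 0 carry 1
  0+1+1 = 0 carry 1
  0+1+1 = 0 carry 1
  0+0+1 = 1
  0+1 = 1
  0+1 = 1
  1+1 = 0 carry 1
  final carry 1

0b1011100010001001011010000111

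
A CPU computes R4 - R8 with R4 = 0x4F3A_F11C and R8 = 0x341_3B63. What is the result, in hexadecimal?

Subtract column by column in base 16:
  C-3 → 9
  1-6 → B (borrow)
  1-B-1 → 5 (borrow)
  F-3-1 → B
  A-1 → 9
  3-4 → F (borrow)
  F-3-1 → B
  4-0 → 4

0x4BF9B5B9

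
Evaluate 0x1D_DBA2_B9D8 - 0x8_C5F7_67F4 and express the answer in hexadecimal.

0x1515AB51E4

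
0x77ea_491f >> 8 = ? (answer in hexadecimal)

0x77ea49

Shifting right by 8 bits = 2 hex digits: drop the last 2.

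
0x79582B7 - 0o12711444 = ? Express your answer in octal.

0o732367623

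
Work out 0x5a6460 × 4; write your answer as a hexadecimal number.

Multiply each base-16 digit by 4, carrying:
  0×4 = 0 → write 0
  6×4 = 24 → write 8 carry 1
  4×4+1 = 17 → write 1 carry 1
  6×4+1 = 25 → write 9 carry 1
  a×4+1 = 41 → write 9 carry 2
  5×4+2 = 22 → write 6 carry 1
  remaining carry: 1

0x1699180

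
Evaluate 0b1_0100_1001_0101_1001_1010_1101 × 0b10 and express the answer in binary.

0b10100100101011001101011010

Multiply each base-2 digit by 2, carrying:
  1×2 = 2 → write 0 carry 1
  0×2+1 = 1 → write 1
  1×2 = 2 → write 0 carry 1
  1×2+1 = 3 → write 1 carry 1
  0×2+1 = 1 → write 1
  1×2 = 2 → write 0 carry 1
  0×2+1 = 1 → write 1
  1×2 = 2 → write 0 carry 1
  1×2+1 = 3 → write 1 carry 1
  0×2+1 = 1 → write 1
  0×2 = 0 → write 0
  1×2 = 2 → write 0 carry 1
  1×2+1 = 3 → write 1 carry 1
  0×2+1 = 1 → write 1
  1×2 = 2 → write 0 carry 1
  0×2+1 = 1 → write 1
  1×2 = 2 → write 0 carry 1
  0×2+1 = 1 → write 1
  0×2 = 0 → write 0
  1×2 = 2 → write 0 carry 1
  0×2+1 = 1 → write 1
  0×2 = 0 → write 0
  1×2 = 2 → write 0 carry 1
  0×2+1 = 1 → write 1
  1×2 = 2 → write 0 carry 1
  remaining carry: 1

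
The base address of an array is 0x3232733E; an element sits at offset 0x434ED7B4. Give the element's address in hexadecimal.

0x75814AF2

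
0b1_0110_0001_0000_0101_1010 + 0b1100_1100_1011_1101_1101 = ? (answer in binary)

Add column by column in base 2, right to left:
  0+1 = 1
  1+0 = 1
  0+1 = 1
  1+1 = 0 carry 1
  1+1+1 = 1 carry 1
  0+0+1 = 1
  1+1 = 0 carry 1
  0+1+1 = 0 carry 1
  0+1+1 = 0 carry 1
  0+1+1 = 0 carry 1
  0+0+1 = 1
  0+1 = 1
  1+0 = 1
  0+0 = 0
  0+1 = 1
  0+1 = 1
  0+0 = 0
  1+0 = 1
  1+1 = 0 carry 1
  0+1+1 = 0 carry 1
  1+0+1 = 0 carry 1
  final carry 1

0b1000101101110000110111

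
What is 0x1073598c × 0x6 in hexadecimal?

Multiply each base-16 digit by 6, carrying:
  c×6 = 72 → write 8 carry 4
  8×6+4 = 52 → write 4 carry 3
  9×6+3 = 57 → write 9 carry 3
  5×6+3 = 33 → write 1 carry 2
  3×6+2 = 20 → write 4 carry 1
  7×6+1 = 43 → write b carry 2
  0×6+2 = 2 → write 2
  1×6 = 6 → write 6

0x62b41948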